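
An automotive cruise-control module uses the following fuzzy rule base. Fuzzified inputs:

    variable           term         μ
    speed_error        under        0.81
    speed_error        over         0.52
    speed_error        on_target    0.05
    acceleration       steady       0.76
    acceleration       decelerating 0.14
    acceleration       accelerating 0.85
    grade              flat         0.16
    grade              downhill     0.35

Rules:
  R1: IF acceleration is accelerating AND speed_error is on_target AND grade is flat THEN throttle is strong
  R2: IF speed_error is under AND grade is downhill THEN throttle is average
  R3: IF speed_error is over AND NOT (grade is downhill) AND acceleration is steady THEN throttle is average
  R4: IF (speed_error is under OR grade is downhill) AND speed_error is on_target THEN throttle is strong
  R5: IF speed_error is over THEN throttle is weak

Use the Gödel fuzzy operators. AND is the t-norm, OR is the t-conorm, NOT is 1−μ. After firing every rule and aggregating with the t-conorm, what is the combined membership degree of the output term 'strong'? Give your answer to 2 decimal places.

R1: accelerating=0.85, on_target=0.05, flat=0.16; AND[min(a, b)] → w = 0.05
R2: under=0.81, downhill=0.35; AND[min(a, b)] → w = 0.35
R3: over=0.52, ¬downhill=1−0.35=0.65, steady=0.76; AND[min(a, b)] → w = 0.52
R4: (under=0.81 OR downhill=0.35) = 0.81; AND[min(a, b)] with on_target=0.05 → w = 0.05
R5: over=0.52 → w = 0.52
Rules with consequent 'strong': {R1, R4} → strengths 0.05, 0.05
Aggregate via t-conorm [max(a, b)]: 0.05

0.05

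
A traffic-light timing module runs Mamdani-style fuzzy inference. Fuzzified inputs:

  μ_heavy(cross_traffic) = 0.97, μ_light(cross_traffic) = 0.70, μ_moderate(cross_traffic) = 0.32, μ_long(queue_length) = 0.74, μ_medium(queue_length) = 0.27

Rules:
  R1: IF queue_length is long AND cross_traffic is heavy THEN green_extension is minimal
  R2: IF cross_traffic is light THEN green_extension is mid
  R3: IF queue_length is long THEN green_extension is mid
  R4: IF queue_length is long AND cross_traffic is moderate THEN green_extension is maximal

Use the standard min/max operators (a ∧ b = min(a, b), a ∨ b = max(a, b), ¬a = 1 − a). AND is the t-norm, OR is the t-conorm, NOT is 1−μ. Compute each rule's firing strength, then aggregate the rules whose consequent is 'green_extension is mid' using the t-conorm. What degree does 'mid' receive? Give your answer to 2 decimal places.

0.74

R1: long=0.74, heavy=0.97; AND[min(a, b)] → w = 0.74
R2: light=0.70 → w = 0.70
R3: long=0.74 → w = 0.74
R4: long=0.74, moderate=0.32; AND[min(a, b)] → w = 0.32
Rules with consequent 'mid': {R2, R3} → strengths 0.70, 0.74
Aggregate via t-conorm [max(a, b)]: 0.74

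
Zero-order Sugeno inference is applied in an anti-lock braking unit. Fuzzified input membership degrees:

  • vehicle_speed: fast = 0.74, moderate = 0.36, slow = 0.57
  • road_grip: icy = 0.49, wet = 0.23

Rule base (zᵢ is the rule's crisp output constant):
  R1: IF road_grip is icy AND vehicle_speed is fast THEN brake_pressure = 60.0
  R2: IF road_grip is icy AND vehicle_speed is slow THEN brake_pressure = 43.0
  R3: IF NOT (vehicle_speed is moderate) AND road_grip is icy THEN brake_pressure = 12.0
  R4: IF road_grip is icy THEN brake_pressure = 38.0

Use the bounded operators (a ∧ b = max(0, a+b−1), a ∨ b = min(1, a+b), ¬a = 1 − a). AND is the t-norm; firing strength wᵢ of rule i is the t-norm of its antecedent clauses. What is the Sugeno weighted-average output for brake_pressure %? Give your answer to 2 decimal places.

R1 (z=60.0): icy=0.49, fast=0.74; AND[max(0, a+b−1)] → w = 0.23
R2 (z=43.0): icy=0.49, slow=0.57; AND[max(0, a+b−1)] → w = 0.06
R3 (z=12.0): ¬moderate=1−0.36=0.64, icy=0.49; AND[max(0, a+b−1)] → w = 0.13
R4 (z=38.0): icy=0.49 → w = 0.49
Weighted average = (0.23·60.0 + 0.06·43.0 + 0.13·12.0 + 0.49·38.0) / (0.23 + 0.06 + 0.13 + 0.49)
  = 36.5600 / 0.9100 = 40.18

40.18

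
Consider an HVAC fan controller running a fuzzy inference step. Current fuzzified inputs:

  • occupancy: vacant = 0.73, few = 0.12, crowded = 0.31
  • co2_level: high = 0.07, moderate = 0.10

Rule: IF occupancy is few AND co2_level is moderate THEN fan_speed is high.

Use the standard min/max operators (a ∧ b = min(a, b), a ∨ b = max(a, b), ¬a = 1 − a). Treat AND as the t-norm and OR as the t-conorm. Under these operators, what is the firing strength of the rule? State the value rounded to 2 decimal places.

firing strength: few=0.12, moderate=0.10; AND[min(a, b)] → w = 0.10

0.10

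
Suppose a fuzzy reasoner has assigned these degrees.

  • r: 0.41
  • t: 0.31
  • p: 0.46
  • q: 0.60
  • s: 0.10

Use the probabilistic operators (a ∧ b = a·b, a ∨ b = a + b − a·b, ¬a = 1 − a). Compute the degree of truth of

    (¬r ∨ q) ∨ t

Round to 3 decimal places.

¬r = 1 − 0.4100 = 0.5900
¬r ∨ q = a + b − a·b on (0.5900, 0.6000) = 0.8360
(¬r ∨ q) ∨ t = a + b − a·b on (0.8360, 0.3100) = 0.8868

0.887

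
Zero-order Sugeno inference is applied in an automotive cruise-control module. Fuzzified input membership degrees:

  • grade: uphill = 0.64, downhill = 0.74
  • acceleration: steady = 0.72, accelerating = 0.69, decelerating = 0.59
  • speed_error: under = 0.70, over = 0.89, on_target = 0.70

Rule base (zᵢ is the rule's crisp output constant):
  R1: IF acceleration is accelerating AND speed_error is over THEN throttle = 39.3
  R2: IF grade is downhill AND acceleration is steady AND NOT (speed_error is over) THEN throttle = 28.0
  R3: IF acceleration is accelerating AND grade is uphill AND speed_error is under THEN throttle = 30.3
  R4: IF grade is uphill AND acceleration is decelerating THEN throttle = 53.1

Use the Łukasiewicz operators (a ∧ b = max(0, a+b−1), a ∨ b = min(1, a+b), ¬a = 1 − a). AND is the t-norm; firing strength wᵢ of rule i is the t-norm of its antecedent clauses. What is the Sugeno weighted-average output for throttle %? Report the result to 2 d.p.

R1 (z=39.3): accelerating=0.69, over=0.89; AND[max(0, a+b−1)] → w = 0.58
R2 (z=28.0): downhill=0.74, steady=0.72, ¬over=1−0.89=0.11; AND[max(0, a+b−1)] → w = 0.00
R3 (z=30.3): accelerating=0.69, uphill=0.64, under=0.70; AND[max(0, a+b−1)] → w = 0.03
R4 (z=53.1): uphill=0.64, decelerating=0.59; AND[max(0, a+b−1)] → w = 0.23
Weighted average = (0.58·39.3 + 0.00·28.0 + 0.03·30.3 + 0.23·53.1) / (0.58 + 0.00 + 0.03 + 0.23)
  = 35.9160 / 0.8400 = 42.76

42.76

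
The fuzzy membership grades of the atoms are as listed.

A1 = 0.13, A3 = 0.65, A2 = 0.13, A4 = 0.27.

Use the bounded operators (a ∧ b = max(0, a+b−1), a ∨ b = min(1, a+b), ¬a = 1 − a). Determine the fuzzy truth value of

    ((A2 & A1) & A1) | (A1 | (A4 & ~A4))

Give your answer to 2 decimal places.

A2 & A1 = max(0, a+b−1) on (0.13, 0.13) = 0.00
(A2 & A1) & A1 = max(0, a+b−1) on (0.00, 0.13) = 0.00
~A4 = 1 − 0.27 = 0.73
A4 & ~A4 = max(0, a+b−1) on (0.27, 0.73) = 0.00
A1 | (A4 & ~A4) = min(1, a+b) on (0.13, 0.00) = 0.13
((A2 & A1) & A1) | (A1 | (A4 & ~A4)) = min(1, a+b) on (0.00, 0.13) = 0.13

0.13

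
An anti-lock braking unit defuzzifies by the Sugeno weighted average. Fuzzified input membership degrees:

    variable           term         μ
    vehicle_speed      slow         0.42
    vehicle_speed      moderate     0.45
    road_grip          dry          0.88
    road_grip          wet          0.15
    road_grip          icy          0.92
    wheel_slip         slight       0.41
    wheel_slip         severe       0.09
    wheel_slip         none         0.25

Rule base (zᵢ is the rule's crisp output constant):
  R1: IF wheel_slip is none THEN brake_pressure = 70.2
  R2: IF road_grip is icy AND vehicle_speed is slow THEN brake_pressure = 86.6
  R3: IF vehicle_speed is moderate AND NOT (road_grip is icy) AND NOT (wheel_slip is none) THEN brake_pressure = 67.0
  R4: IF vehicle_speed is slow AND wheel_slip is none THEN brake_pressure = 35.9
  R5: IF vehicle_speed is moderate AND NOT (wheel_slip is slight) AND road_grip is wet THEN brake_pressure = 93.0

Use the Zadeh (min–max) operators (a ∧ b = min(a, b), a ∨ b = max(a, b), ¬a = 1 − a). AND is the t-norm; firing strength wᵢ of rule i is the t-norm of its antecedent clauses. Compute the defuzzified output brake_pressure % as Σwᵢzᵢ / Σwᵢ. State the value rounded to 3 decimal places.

71.484

R1 (z=70.2): none=0.25 → w = 0.25
R2 (z=86.6): icy=0.92, slow=0.42; AND[min(a, b)] → w = 0.42
R3 (z=67.0): moderate=0.45, ¬icy=1−0.92=0.08, ¬none=1−0.25=0.75; AND[min(a, b)] → w = 0.08
R4 (z=35.9): slow=0.42, none=0.25; AND[min(a, b)] → w = 0.25
R5 (z=93.0): moderate=0.45, ¬slight=1−0.41=0.59, wet=0.15; AND[min(a, b)] → w = 0.15
Weighted average = (0.25·70.2 + 0.42·86.6 + 0.08·67.0 + 0.25·35.9 + 0.15·93.0) / (0.25 + 0.42 + 0.08 + 0.25 + 0.15)
  = 82.2070 / 1.1500 = 71.484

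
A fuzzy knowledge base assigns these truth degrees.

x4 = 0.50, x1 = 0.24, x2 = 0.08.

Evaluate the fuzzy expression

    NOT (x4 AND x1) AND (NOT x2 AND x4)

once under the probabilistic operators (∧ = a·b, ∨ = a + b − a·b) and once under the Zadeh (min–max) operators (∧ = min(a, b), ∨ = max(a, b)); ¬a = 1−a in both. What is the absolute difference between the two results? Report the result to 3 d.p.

Under probabilistic:
  x4 AND x1 = a·b on (0.5000, 0.2400) = 0.1200
  NOT (x4 AND x1) = 1 − 0.1200 = 0.8800
  NOT x2 = 1 − 0.0800 = 0.9200
  NOT x2 AND x4 = a·b on (0.9200, 0.5000) = 0.4600
  NOT (x4 AND x1) AND (NOT x2 AND x4) = a·b on (0.8800, 0.4600) = 0.4048
  → value = 0.4048
Under Zadeh (min–max):
  x4 AND x1 = min(a, b) on (0.50, 0.24) = 0.24
  NOT (x4 AND x1) = 1 − 0.24 = 0.76
  NOT x2 = 1 − 0.08 = 0.92
  NOT x2 AND x4 = min(a, b) on (0.92, 0.50) = 0.50
  NOT (x4 AND x1) AND (NOT x2 AND x4) = min(a, b) on (0.76, 0.50) = 0.50
  → value = 0.5000
|0.4048 − 0.5000| = 0.095

0.095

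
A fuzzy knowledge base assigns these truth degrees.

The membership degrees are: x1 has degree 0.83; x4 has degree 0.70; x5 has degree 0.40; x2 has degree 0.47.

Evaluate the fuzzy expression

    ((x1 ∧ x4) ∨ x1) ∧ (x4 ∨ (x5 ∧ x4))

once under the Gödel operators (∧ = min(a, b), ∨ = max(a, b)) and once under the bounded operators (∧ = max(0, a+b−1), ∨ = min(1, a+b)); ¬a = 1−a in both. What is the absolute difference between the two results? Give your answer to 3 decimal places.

0.100

Under Gödel:
  x1 ∧ x4 = min(a, b) on (0.83, 0.70) = 0.70
  (x1 ∧ x4) ∨ x1 = max(a, b) on (0.70, 0.83) = 0.83
  x5 ∧ x4 = min(a, b) on (0.40, 0.70) = 0.40
  x4 ∨ (x5 ∧ x4) = max(a, b) on (0.70, 0.40) = 0.70
  ((x1 ∧ x4) ∨ x1) ∧ (x4 ∨ (x5 ∧ x4)) = min(a, b) on (0.83, 0.70) = 0.70
  → value = 0.7000
Under bounded:
  x1 ∧ x4 = max(0, a+b−1) on (0.83, 0.70) = 0.53
  (x1 ∧ x4) ∨ x1 = min(1, a+b) on (0.53, 0.83) = 1.00
  x5 ∧ x4 = max(0, a+b−1) on (0.40, 0.70) = 0.10
  x4 ∨ (x5 ∧ x4) = min(1, a+b) on (0.70, 0.10) = 0.80
  ((x1 ∧ x4) ∨ x1) ∧ (x4 ∨ (x5 ∧ x4)) = max(0, a+b−1) on (1.00, 0.80) = 0.80
  → value = 0.8000
|0.7000 − 0.8000| = 0.100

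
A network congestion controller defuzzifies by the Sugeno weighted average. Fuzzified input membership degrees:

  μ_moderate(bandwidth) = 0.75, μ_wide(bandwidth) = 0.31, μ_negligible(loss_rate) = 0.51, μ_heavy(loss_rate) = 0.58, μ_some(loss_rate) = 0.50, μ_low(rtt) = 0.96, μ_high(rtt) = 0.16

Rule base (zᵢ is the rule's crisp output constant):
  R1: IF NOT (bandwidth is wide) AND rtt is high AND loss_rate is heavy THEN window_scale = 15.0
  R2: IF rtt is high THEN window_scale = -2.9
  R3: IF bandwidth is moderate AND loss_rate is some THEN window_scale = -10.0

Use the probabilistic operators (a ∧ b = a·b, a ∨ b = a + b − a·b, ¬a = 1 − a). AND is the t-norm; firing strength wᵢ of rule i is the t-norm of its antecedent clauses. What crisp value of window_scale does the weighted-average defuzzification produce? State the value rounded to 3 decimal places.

R1 (z=15.0): ¬wide=1−0.31=0.69, high=0.16, heavy=0.58; AND[a·b] → w = 0.0640
R2 (z=-2.9): high=0.16 → w = 0.1600
R3 (z=-10.0): moderate=0.75, some=0.50; AND[a·b] → w = 0.3750
Weighted average = (0.0640·15.0 + 0.1600·-2.9 + 0.3750·-10.0) / (0.0640 + 0.1600 + 0.3750)
  = -3.2535 / 0.5990 = -5.431

-5.431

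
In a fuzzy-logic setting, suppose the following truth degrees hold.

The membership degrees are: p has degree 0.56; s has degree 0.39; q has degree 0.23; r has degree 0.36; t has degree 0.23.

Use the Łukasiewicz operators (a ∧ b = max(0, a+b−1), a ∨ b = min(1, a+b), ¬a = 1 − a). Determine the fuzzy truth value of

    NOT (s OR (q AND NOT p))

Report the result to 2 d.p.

0.61

NOT p = 1 − 0.56 = 0.44
q AND NOT p = max(0, a+b−1) on (0.23, 0.44) = 0.00
s OR (q AND NOT p) = min(1, a+b) on (0.39, 0.00) = 0.39
NOT (s OR (q AND NOT p)) = 1 − 0.39 = 0.61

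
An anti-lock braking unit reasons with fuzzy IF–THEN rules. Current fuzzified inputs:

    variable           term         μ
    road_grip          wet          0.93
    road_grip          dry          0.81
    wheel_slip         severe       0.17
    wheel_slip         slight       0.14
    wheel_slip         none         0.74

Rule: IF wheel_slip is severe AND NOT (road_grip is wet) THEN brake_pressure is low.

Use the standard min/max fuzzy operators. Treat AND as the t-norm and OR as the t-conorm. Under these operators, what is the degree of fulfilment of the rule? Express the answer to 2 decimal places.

0.07

firing strength: severe=0.17, ¬wet=1−0.93=0.07; AND[min(a, b)] → w = 0.07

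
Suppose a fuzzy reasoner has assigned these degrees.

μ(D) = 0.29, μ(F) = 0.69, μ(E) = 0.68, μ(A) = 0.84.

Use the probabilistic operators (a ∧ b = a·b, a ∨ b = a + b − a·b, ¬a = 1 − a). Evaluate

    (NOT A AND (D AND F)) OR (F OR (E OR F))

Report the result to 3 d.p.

0.970

NOT A = 1 − 0.8400 = 0.1600
D AND F = a·b on (0.2900, 0.6900) = 0.2001
NOT A AND (D AND F) = a·b on (0.1600, 0.2001) = 0.0320
E OR F = a + b − a·b on (0.6800, 0.6900) = 0.9008
F OR (E OR F) = a + b − a·b on (0.6900, 0.9008) = 0.9692
(NOT A AND (D AND F)) OR (F OR (E OR F)) = a + b − a·b on (0.0320, 0.9692) = 0.9702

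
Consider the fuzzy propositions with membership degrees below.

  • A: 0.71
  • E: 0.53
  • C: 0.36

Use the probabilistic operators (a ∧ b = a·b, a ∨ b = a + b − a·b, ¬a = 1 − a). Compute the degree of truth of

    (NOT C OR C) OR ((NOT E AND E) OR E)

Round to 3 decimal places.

NOT C = 1 − 0.3600 = 0.6400
NOT C OR C = a + b − a·b on (0.6400, 0.3600) = 0.7696
NOT E = 1 − 0.5300 = 0.4700
NOT E AND E = a·b on (0.4700, 0.5300) = 0.2491
(NOT E AND E) OR E = a + b − a·b on (0.2491, 0.5300) = 0.6471
(NOT C OR C) OR ((NOT E AND E) OR E) = a + b − a·b on (0.7696, 0.6471) = 0.9187

0.919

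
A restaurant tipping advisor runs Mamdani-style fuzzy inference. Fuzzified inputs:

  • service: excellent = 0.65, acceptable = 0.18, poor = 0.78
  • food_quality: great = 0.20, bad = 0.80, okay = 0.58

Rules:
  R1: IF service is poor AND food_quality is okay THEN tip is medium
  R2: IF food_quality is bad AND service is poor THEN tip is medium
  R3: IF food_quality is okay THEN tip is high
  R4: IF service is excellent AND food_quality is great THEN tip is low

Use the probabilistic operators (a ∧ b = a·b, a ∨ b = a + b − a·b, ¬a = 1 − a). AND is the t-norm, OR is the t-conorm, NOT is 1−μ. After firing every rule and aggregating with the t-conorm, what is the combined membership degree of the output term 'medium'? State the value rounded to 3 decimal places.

0.794

R1: poor=0.78, okay=0.58; AND[a·b] → w = 0.4524
R2: bad=0.80, poor=0.78; AND[a·b] → w = 0.6240
R3: okay=0.58 → w = 0.5800
R4: excellent=0.65, great=0.20; AND[a·b] → w = 0.1300
Rules with consequent 'medium': {R1, R2} → strengths 0.4524, 0.6240
Aggregate via t-conorm [a + b − a·b]: 0.7941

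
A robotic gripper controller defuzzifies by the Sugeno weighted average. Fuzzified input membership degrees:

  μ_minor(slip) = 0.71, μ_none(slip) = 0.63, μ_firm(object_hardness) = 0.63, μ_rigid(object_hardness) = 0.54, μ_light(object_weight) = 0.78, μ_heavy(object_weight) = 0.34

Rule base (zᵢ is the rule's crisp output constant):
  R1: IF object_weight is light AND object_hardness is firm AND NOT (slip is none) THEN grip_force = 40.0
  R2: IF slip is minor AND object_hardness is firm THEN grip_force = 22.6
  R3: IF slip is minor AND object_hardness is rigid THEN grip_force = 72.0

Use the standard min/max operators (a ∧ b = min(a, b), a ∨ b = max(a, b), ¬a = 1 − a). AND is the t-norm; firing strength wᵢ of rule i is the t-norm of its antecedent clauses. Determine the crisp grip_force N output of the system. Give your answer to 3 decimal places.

R1 (z=40.0): light=0.78, firm=0.63, ¬none=1−0.63=0.37; AND[min(a, b)] → w = 0.37
R2 (z=22.6): minor=0.71, firm=0.63; AND[min(a, b)] → w = 0.63
R3 (z=72.0): minor=0.71, rigid=0.54; AND[min(a, b)] → w = 0.54
Weighted average = (0.37·40.0 + 0.63·22.6 + 0.54·72.0) / (0.37 + 0.63 + 0.54)
  = 67.9180 / 1.5400 = 44.103

44.103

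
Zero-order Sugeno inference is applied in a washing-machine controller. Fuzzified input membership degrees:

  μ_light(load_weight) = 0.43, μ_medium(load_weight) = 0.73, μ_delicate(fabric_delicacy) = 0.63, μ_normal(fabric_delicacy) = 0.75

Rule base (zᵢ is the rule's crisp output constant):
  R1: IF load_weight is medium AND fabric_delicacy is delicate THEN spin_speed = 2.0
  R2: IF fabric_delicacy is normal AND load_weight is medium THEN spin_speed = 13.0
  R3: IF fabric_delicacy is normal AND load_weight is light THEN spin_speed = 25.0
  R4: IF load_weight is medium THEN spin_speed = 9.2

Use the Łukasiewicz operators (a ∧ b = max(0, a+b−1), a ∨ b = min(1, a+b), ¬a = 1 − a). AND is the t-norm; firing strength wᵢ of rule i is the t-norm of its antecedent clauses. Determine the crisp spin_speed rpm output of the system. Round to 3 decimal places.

R1 (z=2.0): medium=0.73, delicate=0.63; AND[max(0, a+b−1)] → w = 0.36
R2 (z=13.0): normal=0.75, medium=0.73; AND[max(0, a+b−1)] → w = 0.48
R3 (z=25.0): normal=0.75, light=0.43; AND[max(0, a+b−1)] → w = 0.18
R4 (z=9.2): medium=0.73 → w = 0.73
Weighted average = (0.36·2.0 + 0.48·13.0 + 0.18·25.0 + 0.73·9.2) / (0.36 + 0.48 + 0.18 + 0.73)
  = 18.1760 / 1.7500 = 10.386

10.386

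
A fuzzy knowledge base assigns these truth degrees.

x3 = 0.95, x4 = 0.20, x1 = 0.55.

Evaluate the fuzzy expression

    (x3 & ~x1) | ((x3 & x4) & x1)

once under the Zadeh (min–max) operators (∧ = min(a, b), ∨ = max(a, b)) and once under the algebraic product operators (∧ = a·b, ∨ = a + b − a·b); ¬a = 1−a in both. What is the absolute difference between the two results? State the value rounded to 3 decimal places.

Under Zadeh (min–max):
  ~x1 = 1 − 0.55 = 0.45
  x3 & ~x1 = min(a, b) on (0.95, 0.45) = 0.45
  x3 & x4 = min(a, b) on (0.95, 0.20) = 0.20
  (x3 & x4) & x1 = min(a, b) on (0.20, 0.55) = 0.20
  (x3 & ~x1) | ((x3 & x4) & x1) = max(a, b) on (0.45, 0.20) = 0.45
  → value = 0.4500
Under algebraic product:
  ~x1 = 1 − 0.5500 = 0.4500
  x3 & ~x1 = a·b on (0.9500, 0.4500) = 0.4275
  x3 & x4 = a·b on (0.9500, 0.2000) = 0.1900
  (x3 & x4) & x1 = a·b on (0.1900, 0.5500) = 0.1045
  (x3 & ~x1) | ((x3 & x4) & x1) = a + b − a·b on (0.4275, 0.1045) = 0.4873
  → value = 0.4873
|0.4500 − 0.4873| = 0.037

0.037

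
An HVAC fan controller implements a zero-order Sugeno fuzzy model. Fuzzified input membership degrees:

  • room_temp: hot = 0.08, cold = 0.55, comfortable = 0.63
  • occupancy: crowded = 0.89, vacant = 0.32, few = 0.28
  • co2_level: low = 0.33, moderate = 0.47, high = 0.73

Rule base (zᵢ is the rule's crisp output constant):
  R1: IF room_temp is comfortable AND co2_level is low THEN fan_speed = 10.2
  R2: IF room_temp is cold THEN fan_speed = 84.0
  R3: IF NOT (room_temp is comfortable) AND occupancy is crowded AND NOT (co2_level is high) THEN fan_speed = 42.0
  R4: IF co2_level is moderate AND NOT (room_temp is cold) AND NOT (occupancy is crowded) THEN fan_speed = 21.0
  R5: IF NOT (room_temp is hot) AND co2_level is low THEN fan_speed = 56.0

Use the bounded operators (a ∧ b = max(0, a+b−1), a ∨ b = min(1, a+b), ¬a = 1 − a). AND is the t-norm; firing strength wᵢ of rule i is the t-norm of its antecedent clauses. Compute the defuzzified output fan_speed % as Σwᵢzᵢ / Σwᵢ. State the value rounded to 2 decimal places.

75.25

R1 (z=10.2): comfortable=0.63, low=0.33; AND[max(0, a+b−1)] → w = 0.00
R2 (z=84.0): cold=0.55 → w = 0.55
R3 (z=42.0): ¬comfortable=1−0.63=0.37, crowded=0.89, ¬high=1−0.73=0.27; AND[max(0, a+b−1)] → w = 0.00
R4 (z=21.0): moderate=0.47, ¬cold=1−0.55=0.45, ¬crowded=1−0.89=0.11; AND[max(0, a+b−1)] → w = 0.00
R5 (z=56.0): ¬hot=1−0.08=0.92, low=0.33; AND[max(0, a+b−1)] → w = 0.25
Weighted average = (0.00·10.2 + 0.55·84.0 + 0.00·42.0 + 0.00·21.0 + 0.25·56.0) / (0.00 + 0.55 + 0.00 + 0.00 + 0.25)
  = 60.2000 / 0.8000 = 75.25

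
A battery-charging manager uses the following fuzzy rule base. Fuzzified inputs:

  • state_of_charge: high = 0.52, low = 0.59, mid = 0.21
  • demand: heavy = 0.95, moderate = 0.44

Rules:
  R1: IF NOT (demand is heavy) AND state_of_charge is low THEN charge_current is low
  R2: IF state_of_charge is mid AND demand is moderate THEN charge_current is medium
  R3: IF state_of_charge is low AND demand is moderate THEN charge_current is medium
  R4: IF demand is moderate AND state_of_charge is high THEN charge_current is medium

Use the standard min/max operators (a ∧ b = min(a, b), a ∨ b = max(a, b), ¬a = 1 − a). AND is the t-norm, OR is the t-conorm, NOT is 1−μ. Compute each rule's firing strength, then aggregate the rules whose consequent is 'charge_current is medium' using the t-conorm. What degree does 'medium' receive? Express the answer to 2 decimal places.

0.44

R1: ¬heavy=1−0.95=0.05, low=0.59; AND[min(a, b)] → w = 0.05
R2: mid=0.21, moderate=0.44; AND[min(a, b)] → w = 0.21
R3: low=0.59, moderate=0.44; AND[min(a, b)] → w = 0.44
R4: moderate=0.44, high=0.52; AND[min(a, b)] → w = 0.44
Rules with consequent 'medium': {R2, R3, R4} → strengths 0.21, 0.44, 0.44
Aggregate via t-conorm [max(a, b)]: 0.44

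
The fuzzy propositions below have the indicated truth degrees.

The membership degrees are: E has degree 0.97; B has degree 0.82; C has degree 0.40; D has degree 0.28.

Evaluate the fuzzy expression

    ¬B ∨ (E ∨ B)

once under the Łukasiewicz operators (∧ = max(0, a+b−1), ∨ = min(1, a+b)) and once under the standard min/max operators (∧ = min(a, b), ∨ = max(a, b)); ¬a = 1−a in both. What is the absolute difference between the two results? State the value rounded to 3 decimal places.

0.030

Under Łukasiewicz:
  ¬B = 1 − 0.82 = 0.18
  E ∨ B = min(1, a+b) on (0.97, 0.82) = 1.00
  ¬B ∨ (E ∨ B) = min(1, a+b) on (0.18, 1.00) = 1.00
  → value = 1.0000
Under standard min/max:
  ¬B = 1 − 0.82 = 0.18
  E ∨ B = max(a, b) on (0.97, 0.82) = 0.97
  ¬B ∨ (E ∨ B) = max(a, b) on (0.18, 0.97) = 0.97
  → value = 0.9700
|1.0000 − 0.9700| = 0.030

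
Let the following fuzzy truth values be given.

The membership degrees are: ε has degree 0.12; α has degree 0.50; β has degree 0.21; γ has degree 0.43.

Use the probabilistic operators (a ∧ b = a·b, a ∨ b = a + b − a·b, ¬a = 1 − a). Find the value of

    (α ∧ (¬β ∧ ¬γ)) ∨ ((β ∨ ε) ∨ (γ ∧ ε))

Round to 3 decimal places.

¬β = 1 − 0.2100 = 0.7900
¬γ = 1 − 0.4300 = 0.5700
¬β ∧ ¬γ = a·b on (0.7900, 0.5700) = 0.4503
α ∧ (¬β ∧ ¬γ) = a·b on (0.5000, 0.4503) = 0.2252
β ∨ ε = a + b − a·b on (0.2100, 0.1200) = 0.3048
γ ∧ ε = a·b on (0.4300, 0.1200) = 0.0516
(β ∨ ε) ∨ (γ ∧ ε) = a + b − a·b on (0.3048, 0.0516) = 0.3407
(α ∧ (¬β ∧ ¬γ)) ∨ ((β ∨ ε) ∨ (γ ∧ ε)) = a + b − a·b on (0.2252, 0.3407) = 0.4891

0.489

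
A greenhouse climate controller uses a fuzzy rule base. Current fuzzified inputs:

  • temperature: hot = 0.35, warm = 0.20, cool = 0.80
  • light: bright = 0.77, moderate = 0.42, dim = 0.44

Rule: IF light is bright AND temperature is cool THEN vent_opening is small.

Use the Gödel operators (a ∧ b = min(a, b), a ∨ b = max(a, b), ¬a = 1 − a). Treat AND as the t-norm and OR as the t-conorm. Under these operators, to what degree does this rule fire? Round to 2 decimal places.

0.77

firing strength: bright=0.77, cool=0.80; AND[min(a, b)] → w = 0.77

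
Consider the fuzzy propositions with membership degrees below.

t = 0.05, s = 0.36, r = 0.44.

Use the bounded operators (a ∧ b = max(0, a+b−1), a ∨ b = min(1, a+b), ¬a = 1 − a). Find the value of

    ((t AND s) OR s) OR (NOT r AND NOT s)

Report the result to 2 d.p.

t AND s = max(0, a+b−1) on (0.05, 0.36) = 0.00
(t AND s) OR s = min(1, a+b) on (0.00, 0.36) = 0.36
NOT r = 1 − 0.44 = 0.56
NOT s = 1 − 0.36 = 0.64
NOT r AND NOT s = max(0, a+b−1) on (0.56, 0.64) = 0.20
((t AND s) OR s) OR (NOT r AND NOT s) = min(1, a+b) on (0.36, 0.20) = 0.56

0.56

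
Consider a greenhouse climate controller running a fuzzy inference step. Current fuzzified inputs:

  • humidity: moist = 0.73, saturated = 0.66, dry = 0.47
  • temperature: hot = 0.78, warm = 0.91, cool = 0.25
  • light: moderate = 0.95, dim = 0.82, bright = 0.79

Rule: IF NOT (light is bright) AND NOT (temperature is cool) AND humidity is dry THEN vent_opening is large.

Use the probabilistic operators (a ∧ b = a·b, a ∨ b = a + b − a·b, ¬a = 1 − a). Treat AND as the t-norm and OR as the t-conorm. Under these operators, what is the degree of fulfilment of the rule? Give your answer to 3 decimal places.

0.074

firing strength: ¬bright=1−0.79=0.21, ¬cool=1−0.25=0.75, dry=0.47; AND[a·b] → w = 0.0740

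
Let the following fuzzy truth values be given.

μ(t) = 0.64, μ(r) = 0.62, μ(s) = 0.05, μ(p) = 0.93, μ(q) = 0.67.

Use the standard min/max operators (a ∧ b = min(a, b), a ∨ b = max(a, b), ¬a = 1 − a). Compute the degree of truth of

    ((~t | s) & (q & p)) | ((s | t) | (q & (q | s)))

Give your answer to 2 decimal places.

0.67

~t = 1 − 0.64 = 0.36
~t | s = max(a, b) on (0.36, 0.05) = 0.36
q & p = min(a, b) on (0.67, 0.93) = 0.67
(~t | s) & (q & p) = min(a, b) on (0.36, 0.67) = 0.36
s | t = max(a, b) on (0.05, 0.64) = 0.64
q | s = max(a, b) on (0.67, 0.05) = 0.67
q & (q | s) = min(a, b) on (0.67, 0.67) = 0.67
(s | t) | (q & (q | s)) = max(a, b) on (0.64, 0.67) = 0.67
((~t | s) & (q & p)) | ((s | t) | (q & (q | s))) = max(a, b) on (0.36, 0.67) = 0.67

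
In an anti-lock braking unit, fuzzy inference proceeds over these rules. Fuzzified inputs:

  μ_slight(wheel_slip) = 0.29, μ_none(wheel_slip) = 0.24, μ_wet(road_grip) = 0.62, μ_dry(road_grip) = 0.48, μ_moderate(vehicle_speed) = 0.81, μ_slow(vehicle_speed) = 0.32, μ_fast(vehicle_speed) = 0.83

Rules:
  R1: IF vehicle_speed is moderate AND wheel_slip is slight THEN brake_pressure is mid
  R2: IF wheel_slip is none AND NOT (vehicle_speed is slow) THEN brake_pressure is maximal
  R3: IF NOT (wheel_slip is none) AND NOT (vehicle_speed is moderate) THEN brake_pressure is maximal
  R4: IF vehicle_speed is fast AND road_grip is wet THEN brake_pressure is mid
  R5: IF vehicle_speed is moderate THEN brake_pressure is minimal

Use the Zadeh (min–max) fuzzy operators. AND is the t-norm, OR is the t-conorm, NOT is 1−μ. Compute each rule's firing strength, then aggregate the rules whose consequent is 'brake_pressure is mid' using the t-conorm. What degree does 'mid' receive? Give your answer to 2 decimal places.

0.62

R1: moderate=0.81, slight=0.29; AND[min(a, b)] → w = 0.29
R2: none=0.24, ¬slow=1−0.32=0.68; AND[min(a, b)] → w = 0.24
R3: ¬none=1−0.24=0.76, ¬moderate=1−0.81=0.19; AND[min(a, b)] → w = 0.19
R4: fast=0.83, wet=0.62; AND[min(a, b)] → w = 0.62
R5: moderate=0.81 → w = 0.81
Rules with consequent 'mid': {R1, R4} → strengths 0.29, 0.62
Aggregate via t-conorm [max(a, b)]: 0.62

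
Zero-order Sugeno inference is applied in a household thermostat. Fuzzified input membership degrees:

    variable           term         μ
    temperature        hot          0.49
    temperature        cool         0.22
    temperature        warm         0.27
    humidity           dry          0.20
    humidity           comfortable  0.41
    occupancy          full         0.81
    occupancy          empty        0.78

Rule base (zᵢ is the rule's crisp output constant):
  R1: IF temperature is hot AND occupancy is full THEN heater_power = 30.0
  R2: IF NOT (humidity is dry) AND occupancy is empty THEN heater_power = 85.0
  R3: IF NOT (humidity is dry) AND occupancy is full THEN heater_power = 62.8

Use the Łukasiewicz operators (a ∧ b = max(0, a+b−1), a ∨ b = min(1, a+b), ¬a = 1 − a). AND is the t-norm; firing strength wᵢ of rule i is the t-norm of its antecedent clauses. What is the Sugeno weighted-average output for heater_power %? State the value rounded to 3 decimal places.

R1 (z=30.0): hot=0.49, full=0.81; AND[max(0, a+b−1)] → w = 0.30
R2 (z=85.0): ¬dry=1−0.20=0.80, empty=0.78; AND[max(0, a+b−1)] → w = 0.58
R3 (z=62.8): ¬dry=1−0.20=0.80, full=0.81; AND[max(0, a+b−1)] → w = 0.61
Weighted average = (0.30·30.0 + 0.58·85.0 + 0.61·62.8) / (0.30 + 0.58 + 0.61)
  = 96.6080 / 1.4900 = 64.838

64.838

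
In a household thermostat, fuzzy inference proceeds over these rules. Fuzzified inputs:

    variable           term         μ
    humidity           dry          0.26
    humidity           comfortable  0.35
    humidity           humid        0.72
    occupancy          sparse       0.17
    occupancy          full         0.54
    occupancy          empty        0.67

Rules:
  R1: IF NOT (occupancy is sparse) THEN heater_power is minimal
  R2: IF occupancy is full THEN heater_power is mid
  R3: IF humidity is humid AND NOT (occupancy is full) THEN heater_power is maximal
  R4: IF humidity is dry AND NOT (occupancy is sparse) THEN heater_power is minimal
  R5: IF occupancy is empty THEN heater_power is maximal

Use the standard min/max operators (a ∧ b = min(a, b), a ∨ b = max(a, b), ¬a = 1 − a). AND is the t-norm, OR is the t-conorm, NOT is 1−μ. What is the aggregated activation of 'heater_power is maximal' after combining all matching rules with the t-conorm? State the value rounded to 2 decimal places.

0.67

R1: ¬sparse=1−0.17=0.83 → w = 0.83
R2: full=0.54 → w = 0.54
R3: humid=0.72, ¬full=1−0.54=0.46; AND[min(a, b)] → w = 0.46
R4: dry=0.26, ¬sparse=1−0.17=0.83; AND[min(a, b)] → w = 0.26
R5: empty=0.67 → w = 0.67
Rules with consequent 'maximal': {R3, R5} → strengths 0.46, 0.67
Aggregate via t-conorm [max(a, b)]: 0.67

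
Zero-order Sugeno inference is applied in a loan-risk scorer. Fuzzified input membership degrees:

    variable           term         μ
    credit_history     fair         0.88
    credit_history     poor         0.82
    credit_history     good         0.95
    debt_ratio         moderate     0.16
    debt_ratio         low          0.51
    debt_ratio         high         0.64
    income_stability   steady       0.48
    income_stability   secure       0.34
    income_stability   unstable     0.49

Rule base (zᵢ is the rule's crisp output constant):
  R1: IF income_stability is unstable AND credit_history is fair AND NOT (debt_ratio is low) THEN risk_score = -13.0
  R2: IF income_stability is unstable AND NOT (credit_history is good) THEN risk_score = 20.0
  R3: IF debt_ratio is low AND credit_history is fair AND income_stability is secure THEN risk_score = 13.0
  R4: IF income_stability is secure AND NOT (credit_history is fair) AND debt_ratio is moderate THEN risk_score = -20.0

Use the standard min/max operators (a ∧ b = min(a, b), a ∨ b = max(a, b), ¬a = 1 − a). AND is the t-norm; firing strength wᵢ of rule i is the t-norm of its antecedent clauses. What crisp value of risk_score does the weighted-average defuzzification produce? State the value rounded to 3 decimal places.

R1 (z=-13.0): unstable=0.49, fair=0.88, ¬low=1−0.51=0.49; AND[min(a, b)] → w = 0.49
R2 (z=20.0): unstable=0.49, ¬good=1−0.95=0.05; AND[min(a, b)] → w = 0.05
R3 (z=13.0): low=0.51, fair=0.88, secure=0.34; AND[min(a, b)] → w = 0.34
R4 (z=-20.0): secure=0.34, ¬fair=1−0.88=0.12, moderate=0.16; AND[min(a, b)] → w = 0.12
Weighted average = (0.49·-13.0 + 0.05·20.0 + 0.34·13.0 + 0.12·-20.0) / (0.49 + 0.05 + 0.34 + 0.12)
  = -3.3500 / 1.0000 = -3.350

-3.350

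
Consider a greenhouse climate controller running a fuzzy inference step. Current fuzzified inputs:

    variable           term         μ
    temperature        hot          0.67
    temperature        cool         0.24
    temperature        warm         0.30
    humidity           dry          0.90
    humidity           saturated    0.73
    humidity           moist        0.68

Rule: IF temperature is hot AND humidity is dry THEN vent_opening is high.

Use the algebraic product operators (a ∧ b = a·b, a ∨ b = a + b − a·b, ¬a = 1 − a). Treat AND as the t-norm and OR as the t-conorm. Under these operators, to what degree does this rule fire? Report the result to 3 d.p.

firing strength: hot=0.67, dry=0.90; AND[a·b] → w = 0.6030

0.603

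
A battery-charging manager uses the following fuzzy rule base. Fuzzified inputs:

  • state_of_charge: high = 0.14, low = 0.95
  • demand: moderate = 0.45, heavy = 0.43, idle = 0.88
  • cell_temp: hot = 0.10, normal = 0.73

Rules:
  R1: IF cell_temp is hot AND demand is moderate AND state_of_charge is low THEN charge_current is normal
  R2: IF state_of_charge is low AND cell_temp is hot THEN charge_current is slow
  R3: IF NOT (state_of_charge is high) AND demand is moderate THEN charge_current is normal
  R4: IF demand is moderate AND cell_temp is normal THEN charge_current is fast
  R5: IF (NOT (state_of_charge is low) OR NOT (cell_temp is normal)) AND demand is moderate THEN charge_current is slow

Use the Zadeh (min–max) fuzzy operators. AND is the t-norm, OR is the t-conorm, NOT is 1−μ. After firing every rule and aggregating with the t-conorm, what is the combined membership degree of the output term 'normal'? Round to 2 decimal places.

0.45

R1: hot=0.10, moderate=0.45, low=0.95; AND[min(a, b)] → w = 0.10
R2: low=0.95, hot=0.10; AND[min(a, b)] → w = 0.10
R3: ¬high=1−0.14=0.86, moderate=0.45; AND[min(a, b)] → w = 0.45
R4: moderate=0.45, normal=0.73; AND[min(a, b)] → w = 0.45
R5: (¬low=1−0.95=0.05 OR ¬normal=1−0.73=0.27) = 0.27; AND[min(a, b)] with moderate=0.45 → w = 0.27
Rules with consequent 'normal': {R1, R3} → strengths 0.10, 0.45
Aggregate via t-conorm [max(a, b)]: 0.45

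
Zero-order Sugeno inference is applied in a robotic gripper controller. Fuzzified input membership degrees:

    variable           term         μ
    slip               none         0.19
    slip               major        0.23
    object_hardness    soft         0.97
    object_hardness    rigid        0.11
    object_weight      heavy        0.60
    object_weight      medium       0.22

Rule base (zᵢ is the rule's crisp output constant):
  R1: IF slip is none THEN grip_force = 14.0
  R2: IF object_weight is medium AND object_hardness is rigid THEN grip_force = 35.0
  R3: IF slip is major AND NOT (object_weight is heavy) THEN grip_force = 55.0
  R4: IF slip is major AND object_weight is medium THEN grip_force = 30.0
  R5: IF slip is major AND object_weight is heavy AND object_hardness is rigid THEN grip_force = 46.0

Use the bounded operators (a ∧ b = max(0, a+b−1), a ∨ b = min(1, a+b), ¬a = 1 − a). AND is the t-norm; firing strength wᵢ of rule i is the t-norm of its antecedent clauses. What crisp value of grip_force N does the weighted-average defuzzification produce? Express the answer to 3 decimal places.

R1 (z=14.0): none=0.19 → w = 0.19
R2 (z=35.0): medium=0.22, rigid=0.11; AND[max(0, a+b−1)] → w = 0.00
R3 (z=55.0): major=0.23, ¬heavy=1−0.60=0.40; AND[max(0, a+b−1)] → w = 0.00
R4 (z=30.0): major=0.23, medium=0.22; AND[max(0, a+b−1)] → w = 0.00
R5 (z=46.0): major=0.23, heavy=0.60, rigid=0.11; AND[max(0, a+b−1)] → w = 0.00
Weighted average = (0.19·14.0 + 0.00·35.0 + 0.00·55.0 + 0.00·30.0 + 0.00·46.0) / (0.19 + 0.00 + 0.00 + 0.00 + 0.00)
  = 2.6600 / 0.1900 = 14.000

14.000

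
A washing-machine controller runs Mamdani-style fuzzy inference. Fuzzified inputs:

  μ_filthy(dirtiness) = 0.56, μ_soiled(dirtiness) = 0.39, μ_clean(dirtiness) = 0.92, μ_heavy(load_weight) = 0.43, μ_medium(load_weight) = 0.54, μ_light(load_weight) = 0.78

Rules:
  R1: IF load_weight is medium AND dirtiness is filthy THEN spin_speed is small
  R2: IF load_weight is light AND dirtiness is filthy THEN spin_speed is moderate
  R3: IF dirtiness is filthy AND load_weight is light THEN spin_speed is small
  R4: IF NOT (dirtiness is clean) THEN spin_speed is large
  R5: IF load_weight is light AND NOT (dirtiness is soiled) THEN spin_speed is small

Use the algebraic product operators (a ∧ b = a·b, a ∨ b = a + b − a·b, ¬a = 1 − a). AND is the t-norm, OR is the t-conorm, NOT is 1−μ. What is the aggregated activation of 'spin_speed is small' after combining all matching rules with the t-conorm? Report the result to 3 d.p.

R1: medium=0.54, filthy=0.56; AND[a·b] → w = 0.3024
R2: light=0.78, filthy=0.56; AND[a·b] → w = 0.4368
R3: filthy=0.56, light=0.78; AND[a·b] → w = 0.4368
R4: ¬clean=1−0.92=0.08 → w = 0.0800
R5: light=0.78, ¬soiled=1−0.39=0.61; AND[a·b] → w = 0.4758
Rules with consequent 'small': {R1, R3, R5} → strengths 0.3024, 0.4368, 0.4758
Aggregate via t-conorm [a + b − a·b]: 0.7940

0.794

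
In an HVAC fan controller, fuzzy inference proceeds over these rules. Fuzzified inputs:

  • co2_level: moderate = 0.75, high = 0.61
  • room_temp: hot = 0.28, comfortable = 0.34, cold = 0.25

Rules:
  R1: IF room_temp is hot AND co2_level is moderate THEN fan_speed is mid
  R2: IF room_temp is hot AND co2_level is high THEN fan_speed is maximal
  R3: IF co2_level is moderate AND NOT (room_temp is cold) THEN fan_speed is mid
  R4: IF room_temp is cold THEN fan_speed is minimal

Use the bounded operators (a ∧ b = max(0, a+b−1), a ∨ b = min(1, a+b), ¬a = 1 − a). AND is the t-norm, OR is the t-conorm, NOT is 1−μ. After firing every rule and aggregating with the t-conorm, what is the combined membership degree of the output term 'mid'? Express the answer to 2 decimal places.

R1: hot=0.28, moderate=0.75; AND[max(0, a+b−1)] → w = 0.03
R2: hot=0.28, high=0.61; AND[max(0, a+b−1)] → w = 0.00
R3: moderate=0.75, ¬cold=1−0.25=0.75; AND[max(0, a+b−1)] → w = 0.50
R4: cold=0.25 → w = 0.25
Rules with consequent 'mid': {R1, R3} → strengths 0.03, 0.50
Aggregate via t-conorm [min(1, a+b)]: 0.53

0.53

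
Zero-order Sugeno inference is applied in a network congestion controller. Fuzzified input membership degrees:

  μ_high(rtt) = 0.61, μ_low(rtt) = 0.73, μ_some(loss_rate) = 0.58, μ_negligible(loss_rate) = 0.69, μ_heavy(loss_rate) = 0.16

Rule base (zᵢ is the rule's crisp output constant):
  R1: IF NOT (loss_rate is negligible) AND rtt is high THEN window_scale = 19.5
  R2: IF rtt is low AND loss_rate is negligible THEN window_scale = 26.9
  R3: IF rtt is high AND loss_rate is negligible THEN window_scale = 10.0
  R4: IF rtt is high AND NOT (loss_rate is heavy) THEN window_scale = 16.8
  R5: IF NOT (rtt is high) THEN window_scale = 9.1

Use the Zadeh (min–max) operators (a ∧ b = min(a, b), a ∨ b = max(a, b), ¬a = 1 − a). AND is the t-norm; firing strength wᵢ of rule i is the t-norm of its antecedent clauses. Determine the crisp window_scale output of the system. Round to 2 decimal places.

R1 (z=19.5): ¬negligible=1−0.69=0.31, high=0.61; AND[min(a, b)] → w = 0.31
R2 (z=26.9): low=0.73, negligible=0.69; AND[min(a, b)] → w = 0.69
R3 (z=10.0): high=0.61, negligible=0.69; AND[min(a, b)] → w = 0.61
R4 (z=16.8): high=0.61, ¬heavy=1−0.16=0.84; AND[min(a, b)] → w = 0.61
R5 (z=9.1): ¬high=1−0.61=0.39 → w = 0.39
Weighted average = (0.31·19.5 + 0.69·26.9 + 0.61·10.0 + 0.61·16.8 + 0.39·9.1) / (0.31 + 0.69 + 0.61 + 0.61 + 0.39)
  = 44.5030 / 2.6100 = 17.05

17.05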